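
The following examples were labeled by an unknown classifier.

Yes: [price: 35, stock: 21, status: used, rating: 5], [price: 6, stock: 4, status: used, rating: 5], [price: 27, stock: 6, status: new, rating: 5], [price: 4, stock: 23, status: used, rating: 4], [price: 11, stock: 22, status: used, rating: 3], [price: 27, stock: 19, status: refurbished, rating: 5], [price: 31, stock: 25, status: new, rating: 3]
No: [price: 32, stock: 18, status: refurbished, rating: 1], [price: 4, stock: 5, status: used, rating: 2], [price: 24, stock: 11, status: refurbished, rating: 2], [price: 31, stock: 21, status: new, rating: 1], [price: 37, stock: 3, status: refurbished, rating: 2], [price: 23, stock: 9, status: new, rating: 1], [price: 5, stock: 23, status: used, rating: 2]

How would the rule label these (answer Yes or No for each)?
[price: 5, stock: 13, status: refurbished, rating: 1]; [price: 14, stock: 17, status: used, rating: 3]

No, Yes

A rule that fits every label: rating ≥ 3 — true of each 'Yes' example, false of each 'No' one.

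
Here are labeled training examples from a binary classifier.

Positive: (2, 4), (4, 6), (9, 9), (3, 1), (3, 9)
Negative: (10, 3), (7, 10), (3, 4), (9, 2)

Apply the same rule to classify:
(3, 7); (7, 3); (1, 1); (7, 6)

'Positive' ⟺ sum is even.
(3, 7): 3+7 = 10 — matches, so Positive.
(7, 3): 7+3 = 10 — matches, so Positive.
(1, 1): 1+1 = 2 — matches, so Positive.
(7, 6): 7+6 = 13 — fails this test, so Negative.

Positive, Positive, Positive, Negative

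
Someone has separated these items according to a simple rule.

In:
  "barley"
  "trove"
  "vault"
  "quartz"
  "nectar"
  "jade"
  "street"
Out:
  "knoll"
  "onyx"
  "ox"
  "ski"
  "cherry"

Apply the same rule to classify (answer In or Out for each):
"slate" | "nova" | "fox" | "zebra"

In, In, Out, In

The common property of the 'In' items is: has ≥ 2 vowels. No 'Out' item has it.
In: "slate", since 2 vowels.
In: "nova", since 2 vowels.
Out: "fox", since 1 vowel.
In: "zebra", since 2 vowels.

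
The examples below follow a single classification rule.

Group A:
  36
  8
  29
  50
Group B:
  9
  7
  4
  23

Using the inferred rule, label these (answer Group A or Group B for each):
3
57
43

Group B, Group A, Group A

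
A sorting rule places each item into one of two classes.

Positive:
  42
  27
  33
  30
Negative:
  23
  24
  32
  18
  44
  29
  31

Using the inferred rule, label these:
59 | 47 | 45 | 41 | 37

The distinguishing property — multiple of 3 AND at least 27 — holds for all the 'Positive' cases and none of the 'Negative' cases.

Negative, Negative, Positive, Negative, Negative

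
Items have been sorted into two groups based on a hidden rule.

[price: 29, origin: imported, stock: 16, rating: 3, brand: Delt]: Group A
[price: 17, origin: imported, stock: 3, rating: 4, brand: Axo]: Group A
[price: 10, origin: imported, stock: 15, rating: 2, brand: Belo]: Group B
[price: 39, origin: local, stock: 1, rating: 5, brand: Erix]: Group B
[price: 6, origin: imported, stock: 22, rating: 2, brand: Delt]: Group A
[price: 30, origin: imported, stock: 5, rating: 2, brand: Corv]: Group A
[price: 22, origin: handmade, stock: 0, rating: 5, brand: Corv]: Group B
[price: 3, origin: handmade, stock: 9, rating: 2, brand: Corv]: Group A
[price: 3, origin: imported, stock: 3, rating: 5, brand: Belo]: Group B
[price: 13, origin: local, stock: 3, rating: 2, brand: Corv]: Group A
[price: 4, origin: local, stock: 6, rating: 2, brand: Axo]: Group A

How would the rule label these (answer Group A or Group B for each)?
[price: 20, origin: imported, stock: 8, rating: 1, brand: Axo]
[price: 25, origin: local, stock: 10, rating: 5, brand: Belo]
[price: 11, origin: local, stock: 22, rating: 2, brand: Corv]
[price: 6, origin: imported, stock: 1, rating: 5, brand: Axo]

The common property of the 'Group A' items is: price ≠ 10 AND rating ≤ 4. No 'Group B' item has it.
[price: 20, origin: imported, stock: 8, rating: 1, brand: Axo] → price = 20, rating = 1 → Group A.
[price: 25, origin: local, stock: 10, rating: 5, brand: Belo] → price = 25, rating = 5 → Group B.
[price: 11, origin: local, stock: 22, rating: 2, brand: Corv] → price = 11, rating = 2 → Group A.
[price: 6, origin: imported, stock: 1, rating: 5, brand: Axo] → price = 6, rating = 5 → Group B.

Group A, Group B, Group A, Group B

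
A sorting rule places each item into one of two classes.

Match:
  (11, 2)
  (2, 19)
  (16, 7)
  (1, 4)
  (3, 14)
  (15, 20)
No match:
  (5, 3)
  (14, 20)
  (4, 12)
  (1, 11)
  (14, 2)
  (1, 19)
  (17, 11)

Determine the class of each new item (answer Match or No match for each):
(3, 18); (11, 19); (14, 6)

Match, No match, No match

The common property of the 'Match' items is: sum is odd. No 'No match' item has it.
(3, 18) → 3+18 = 21 → Match. (11, 19) → 11+19 = 30 → No match. (14, 6) → 14+6 = 20 → No match.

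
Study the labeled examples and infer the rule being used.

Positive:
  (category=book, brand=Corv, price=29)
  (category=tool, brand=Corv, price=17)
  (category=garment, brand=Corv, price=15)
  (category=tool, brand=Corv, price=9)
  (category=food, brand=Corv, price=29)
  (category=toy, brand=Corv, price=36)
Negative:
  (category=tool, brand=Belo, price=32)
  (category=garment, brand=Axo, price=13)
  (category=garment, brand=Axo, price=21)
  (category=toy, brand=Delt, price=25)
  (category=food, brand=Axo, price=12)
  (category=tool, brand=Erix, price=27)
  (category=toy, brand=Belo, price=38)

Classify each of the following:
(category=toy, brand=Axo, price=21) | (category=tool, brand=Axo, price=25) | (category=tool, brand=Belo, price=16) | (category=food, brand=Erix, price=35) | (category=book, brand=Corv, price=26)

Negative, Negative, Negative, Negative, Positive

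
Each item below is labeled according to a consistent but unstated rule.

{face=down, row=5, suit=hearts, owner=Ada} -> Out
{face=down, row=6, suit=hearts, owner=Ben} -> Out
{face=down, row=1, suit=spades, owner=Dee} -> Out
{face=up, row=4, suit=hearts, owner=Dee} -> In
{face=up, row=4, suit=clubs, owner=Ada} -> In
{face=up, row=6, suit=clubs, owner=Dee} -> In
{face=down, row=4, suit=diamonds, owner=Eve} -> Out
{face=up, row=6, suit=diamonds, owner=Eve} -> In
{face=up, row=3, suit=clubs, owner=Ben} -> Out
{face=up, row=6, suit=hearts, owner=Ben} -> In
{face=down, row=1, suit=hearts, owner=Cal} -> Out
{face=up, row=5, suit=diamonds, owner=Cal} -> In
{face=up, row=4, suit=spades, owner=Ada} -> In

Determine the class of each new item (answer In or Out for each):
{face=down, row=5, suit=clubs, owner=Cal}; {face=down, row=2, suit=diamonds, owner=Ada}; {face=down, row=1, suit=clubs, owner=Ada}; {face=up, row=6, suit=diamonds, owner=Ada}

The common property of the 'In' items is: face is up AND row ≥ 4. No 'Out' item has it.
{face=down, row=5, suit=clubs, owner=Cal}: face is down, row = 5 — fails this test, so Out. {face=down, row=2, suit=diamonds, owner=Ada}: face is down, row = 2 — fails this test, so Out. {face=down, row=1, suit=clubs, owner=Ada}: face is down, row = 1 — fails this test, so Out. {face=up, row=6, suit=diamonds, owner=Ada}: face is up, row = 6 — passes, so In.

Out, Out, Out, In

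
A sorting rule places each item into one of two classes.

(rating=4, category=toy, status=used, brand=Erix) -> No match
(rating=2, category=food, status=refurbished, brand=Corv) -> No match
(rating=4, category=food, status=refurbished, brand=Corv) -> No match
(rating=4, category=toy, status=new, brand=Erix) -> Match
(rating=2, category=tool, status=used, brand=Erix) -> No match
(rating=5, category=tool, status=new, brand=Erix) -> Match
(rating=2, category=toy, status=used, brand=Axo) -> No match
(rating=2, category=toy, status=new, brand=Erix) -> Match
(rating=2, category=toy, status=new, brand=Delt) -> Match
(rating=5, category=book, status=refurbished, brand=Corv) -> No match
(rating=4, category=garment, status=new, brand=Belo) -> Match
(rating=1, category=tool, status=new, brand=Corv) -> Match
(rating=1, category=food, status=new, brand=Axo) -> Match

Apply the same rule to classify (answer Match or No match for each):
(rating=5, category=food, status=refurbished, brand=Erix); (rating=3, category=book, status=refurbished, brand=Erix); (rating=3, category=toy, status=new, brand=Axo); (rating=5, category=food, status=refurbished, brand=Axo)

No match, No match, Match, No match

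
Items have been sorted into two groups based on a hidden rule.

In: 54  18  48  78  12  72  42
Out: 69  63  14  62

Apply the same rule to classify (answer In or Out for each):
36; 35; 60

A rule that fits every label: multiple of 6 — true of each 'In' example, false of each 'Out' one.
36 — 36 = 6·6, hence In. 35 — 35 = 6·5 + 5, hence Out. 60 — 60 = 6·10, hence In.

In, Out, In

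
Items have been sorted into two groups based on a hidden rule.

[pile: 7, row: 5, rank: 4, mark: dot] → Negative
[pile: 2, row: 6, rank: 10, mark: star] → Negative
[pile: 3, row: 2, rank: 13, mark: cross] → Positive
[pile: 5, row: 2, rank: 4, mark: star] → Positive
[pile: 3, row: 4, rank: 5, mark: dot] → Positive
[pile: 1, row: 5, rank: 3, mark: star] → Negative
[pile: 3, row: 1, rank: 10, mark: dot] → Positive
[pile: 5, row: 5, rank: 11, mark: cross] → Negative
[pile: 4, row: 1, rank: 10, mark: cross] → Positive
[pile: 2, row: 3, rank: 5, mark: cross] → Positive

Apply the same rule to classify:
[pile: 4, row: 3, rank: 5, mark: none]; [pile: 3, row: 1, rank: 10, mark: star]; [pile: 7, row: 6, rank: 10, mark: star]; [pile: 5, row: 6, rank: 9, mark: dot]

Rule: row ≤ 4. This holds for each 'Positive' example and fails for each 'Negative' one.
[pile: 4, row: 3, rank: 5, mark: none] → row = 3 → Positive. [pile: 3, row: 1, rank: 10, mark: star] → row = 1 → Positive. [pile: 7, row: 6, rank: 10, mark: star] → row = 6 → Negative. [pile: 5, row: 6, rank: 9, mark: dot] → row = 6 → Negative.

Positive, Positive, Negative, Negative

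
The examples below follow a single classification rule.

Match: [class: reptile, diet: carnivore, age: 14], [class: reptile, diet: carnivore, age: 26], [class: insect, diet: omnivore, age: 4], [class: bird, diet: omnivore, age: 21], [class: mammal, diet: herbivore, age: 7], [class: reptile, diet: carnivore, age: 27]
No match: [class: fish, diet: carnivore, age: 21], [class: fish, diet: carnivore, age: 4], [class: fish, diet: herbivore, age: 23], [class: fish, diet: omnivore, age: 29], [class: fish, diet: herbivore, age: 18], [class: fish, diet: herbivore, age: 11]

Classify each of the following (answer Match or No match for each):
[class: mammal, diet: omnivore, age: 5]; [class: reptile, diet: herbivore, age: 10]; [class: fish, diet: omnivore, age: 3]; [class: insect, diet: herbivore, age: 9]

The rule appears to be: class is not fish.
[class: mammal, diet: omnivore, age: 5] — class is mammal, hence Match.
[class: reptile, diet: herbivore, age: 10] — class is reptile, hence Match.
[class: fish, diet: omnivore, age: 3] — class is fish, hence No match.
[class: insect, diet: herbivore, age: 9] — class is insect, hence Match.

Match, Match, No match, Match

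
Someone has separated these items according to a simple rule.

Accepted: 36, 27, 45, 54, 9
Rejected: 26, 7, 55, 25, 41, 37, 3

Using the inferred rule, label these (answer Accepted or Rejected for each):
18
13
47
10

The pattern is that an item is 'Accepted' exactly when: multiple of 9.
18: Accepted (18 = 9·2).
13: Rejected (13 = 9·1 + 4).
47: Rejected (47 = 9·5 + 2).
10: Rejected (10 = 9·1 + 1).

Accepted, Rejected, Rejected, Rejected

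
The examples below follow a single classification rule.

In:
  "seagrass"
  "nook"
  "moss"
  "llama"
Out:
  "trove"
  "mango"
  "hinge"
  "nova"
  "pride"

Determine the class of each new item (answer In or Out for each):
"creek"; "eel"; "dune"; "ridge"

In, In, Out, Out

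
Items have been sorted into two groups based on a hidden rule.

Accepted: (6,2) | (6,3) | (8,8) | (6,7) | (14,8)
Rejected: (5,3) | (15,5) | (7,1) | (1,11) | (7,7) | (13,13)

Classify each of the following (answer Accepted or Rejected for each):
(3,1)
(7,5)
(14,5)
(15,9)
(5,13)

The simplest hypothesis consistent with all the labels is: first is even.
Rejected: (3,1), since first 3.
Rejected: (7,5), since first 7.
Accepted: (14,5), since first 14.
Rejected: (15,9), since first 15.
Rejected: (5,13), since first 5.

Rejected, Rejected, Accepted, Rejected, Rejected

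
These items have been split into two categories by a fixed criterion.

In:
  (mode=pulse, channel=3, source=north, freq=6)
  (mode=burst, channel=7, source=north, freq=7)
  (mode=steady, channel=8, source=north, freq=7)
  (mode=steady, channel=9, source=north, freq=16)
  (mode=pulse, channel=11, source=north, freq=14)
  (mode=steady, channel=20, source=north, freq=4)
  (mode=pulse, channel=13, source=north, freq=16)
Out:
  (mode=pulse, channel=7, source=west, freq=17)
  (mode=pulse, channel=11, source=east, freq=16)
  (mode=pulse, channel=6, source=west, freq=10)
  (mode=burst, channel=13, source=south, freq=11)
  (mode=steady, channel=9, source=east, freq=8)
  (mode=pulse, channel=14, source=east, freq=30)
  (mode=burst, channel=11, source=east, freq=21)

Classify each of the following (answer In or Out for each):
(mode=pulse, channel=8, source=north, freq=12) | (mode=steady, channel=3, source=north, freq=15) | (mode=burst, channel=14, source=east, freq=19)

In, In, Out

The pattern is that an item is 'In' exactly when: source is north.
(mode=pulse, channel=8, source=north, freq=12): source is north, has this property → In. (mode=steady, channel=3, source=north, freq=15): source is north, has this property → In. (mode=burst, channel=14, source=east, freq=19): source is east, fails this test → Out.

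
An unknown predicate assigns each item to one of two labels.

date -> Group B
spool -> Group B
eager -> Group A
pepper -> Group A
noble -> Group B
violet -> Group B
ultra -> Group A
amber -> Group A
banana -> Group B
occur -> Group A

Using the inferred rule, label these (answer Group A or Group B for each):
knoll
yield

Group B, Group B

The simplest hypothesis consistent with all the labels is: contains 'r'.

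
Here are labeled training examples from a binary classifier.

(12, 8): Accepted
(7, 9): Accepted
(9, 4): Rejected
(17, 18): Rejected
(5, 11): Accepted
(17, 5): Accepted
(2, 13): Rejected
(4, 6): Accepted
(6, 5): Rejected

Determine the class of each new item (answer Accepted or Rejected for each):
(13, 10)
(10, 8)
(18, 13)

Rejected, Accepted, Rejected

Comparing the two groups points to one rule — sum is even.
Rejected: (13, 10), since 13+10 = 23.
Accepted: (10, 8), since 10+8 = 18.
Rejected: (18, 13), since 18+13 = 31.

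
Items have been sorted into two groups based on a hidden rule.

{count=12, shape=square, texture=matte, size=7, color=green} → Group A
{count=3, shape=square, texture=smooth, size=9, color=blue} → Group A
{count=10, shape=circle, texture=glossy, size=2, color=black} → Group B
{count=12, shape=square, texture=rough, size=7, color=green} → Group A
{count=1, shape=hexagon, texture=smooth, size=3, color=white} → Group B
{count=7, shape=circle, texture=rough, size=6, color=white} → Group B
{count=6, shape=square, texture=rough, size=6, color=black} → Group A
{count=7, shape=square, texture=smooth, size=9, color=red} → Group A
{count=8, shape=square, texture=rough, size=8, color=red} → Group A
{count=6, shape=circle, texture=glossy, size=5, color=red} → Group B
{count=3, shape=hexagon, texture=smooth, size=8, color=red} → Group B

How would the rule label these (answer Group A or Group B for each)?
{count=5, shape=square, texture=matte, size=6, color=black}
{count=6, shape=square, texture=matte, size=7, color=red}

'Group A' ⟺ shape is square.
{count=5, shape=square, texture=matte, size=6, color=black}: Group A (shape is square). {count=6, shape=square, texture=matte, size=7, color=red}: Group A (shape is square).

Group A, Group A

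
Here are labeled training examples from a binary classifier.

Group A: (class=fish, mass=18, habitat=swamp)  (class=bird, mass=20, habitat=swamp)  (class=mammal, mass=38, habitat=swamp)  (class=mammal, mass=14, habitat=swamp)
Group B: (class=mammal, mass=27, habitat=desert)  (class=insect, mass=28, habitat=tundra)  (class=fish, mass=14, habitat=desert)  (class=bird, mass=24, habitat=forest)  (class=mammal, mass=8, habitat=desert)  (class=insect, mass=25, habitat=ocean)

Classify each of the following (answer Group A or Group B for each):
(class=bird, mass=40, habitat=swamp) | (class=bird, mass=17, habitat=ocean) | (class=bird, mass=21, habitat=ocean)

Group A, Group B, Group B

The common property of the 'Group A' items is: habitat is swamp. No 'Group B' item has it.
(class=bird, mass=40, habitat=swamp): Group A (habitat is swamp). (class=bird, mass=17, habitat=ocean): Group B (habitat is ocean). (class=bird, mass=21, habitat=ocean): Group B (habitat is ocean).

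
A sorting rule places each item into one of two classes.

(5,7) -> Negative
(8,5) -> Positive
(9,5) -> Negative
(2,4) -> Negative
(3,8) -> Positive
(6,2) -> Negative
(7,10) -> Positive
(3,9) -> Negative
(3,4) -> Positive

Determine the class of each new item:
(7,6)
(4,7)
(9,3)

The common property of the 'Positive' items is: sum is odd. No 'Negative' item has it.

Positive, Positive, Negative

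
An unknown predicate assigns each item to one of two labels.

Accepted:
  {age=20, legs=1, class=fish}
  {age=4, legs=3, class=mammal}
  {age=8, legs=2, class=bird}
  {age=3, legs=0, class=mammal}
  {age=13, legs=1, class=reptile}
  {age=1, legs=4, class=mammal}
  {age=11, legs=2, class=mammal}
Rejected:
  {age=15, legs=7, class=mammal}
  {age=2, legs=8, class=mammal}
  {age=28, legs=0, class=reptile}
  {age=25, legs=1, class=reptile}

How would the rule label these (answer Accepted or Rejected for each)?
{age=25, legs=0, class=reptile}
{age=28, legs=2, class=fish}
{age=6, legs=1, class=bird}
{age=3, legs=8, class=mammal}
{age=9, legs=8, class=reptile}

The simplest hypothesis consistent with all the labels is: age ≤ 20 AND legs ≤ 4.

Rejected, Rejected, Accepted, Rejected, Rejected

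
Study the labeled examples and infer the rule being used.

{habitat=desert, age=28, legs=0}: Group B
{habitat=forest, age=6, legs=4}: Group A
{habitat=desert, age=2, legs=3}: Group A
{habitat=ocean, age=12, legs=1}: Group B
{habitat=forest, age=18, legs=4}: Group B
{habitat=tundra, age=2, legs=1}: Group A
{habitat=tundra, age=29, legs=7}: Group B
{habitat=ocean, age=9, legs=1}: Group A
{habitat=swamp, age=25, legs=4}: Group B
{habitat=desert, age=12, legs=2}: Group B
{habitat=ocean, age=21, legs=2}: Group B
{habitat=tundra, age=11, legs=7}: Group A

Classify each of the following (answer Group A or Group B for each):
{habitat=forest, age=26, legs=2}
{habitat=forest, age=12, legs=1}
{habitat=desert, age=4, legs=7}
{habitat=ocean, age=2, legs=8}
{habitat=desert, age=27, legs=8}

Group B, Group B, Group A, Group A, Group B

The distinguishing property — age ≤ 11 — holds for all the 'Group A' cases and none of the 'Group B' cases.
Group B: {habitat=forest, age=26, legs=2}, since age = 26. Group B: {habitat=forest, age=12, legs=1}, since age = 12. Group A: {habitat=desert, age=4, legs=7}, since age = 4. Group A: {habitat=ocean, age=2, legs=8}, since age = 2. Group B: {habitat=desert, age=27, legs=8}, since age = 27.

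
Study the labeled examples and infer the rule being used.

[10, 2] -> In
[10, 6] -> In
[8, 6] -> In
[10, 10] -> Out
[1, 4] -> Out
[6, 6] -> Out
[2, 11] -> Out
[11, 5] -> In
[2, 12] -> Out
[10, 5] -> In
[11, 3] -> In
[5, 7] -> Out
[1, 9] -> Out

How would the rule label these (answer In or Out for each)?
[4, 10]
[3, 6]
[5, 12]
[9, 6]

The simplest hypothesis consistent with all the labels is: first > second.
Out: [4, 10], since 4 < 10.
Out: [3, 6], since 3 < 6.
Out: [5, 12], since 5 < 12.
In: [9, 6], since 9 > 6.

Out, Out, Out, In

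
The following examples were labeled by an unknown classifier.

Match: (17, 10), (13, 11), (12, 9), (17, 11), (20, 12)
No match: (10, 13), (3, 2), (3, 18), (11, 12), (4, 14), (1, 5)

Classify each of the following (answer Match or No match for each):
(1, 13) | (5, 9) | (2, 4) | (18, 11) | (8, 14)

Rule: first ≥ 12. This holds for each 'Match' example and fails for each 'No match' one.
(1, 13): No match (first 1).
(5, 9): No match (first 5).
(2, 4): No match (first 2).
(18, 11): Match (first 18).
(8, 14): No match (first 8).

No match, No match, No match, Match, No match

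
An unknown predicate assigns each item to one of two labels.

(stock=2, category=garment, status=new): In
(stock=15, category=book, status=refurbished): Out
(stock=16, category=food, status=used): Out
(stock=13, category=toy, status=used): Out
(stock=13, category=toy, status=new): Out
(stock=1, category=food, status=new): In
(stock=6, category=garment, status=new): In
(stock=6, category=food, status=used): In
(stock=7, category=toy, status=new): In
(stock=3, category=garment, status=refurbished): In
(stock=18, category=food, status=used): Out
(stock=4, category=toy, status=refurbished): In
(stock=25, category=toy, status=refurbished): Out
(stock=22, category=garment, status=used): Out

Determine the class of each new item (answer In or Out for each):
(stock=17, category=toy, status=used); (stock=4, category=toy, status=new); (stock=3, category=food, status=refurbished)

Out, In, In

Every 'In' example satisfies: stock ≤ 7. None of the 'Out' examples do.
(stock=17, category=toy, status=used): stock = 17 — does not satisfy this, so Out.
(stock=4, category=toy, status=new): stock = 4 — fits, so In.
(stock=3, category=food, status=refurbished): stock = 3 — fits, so In.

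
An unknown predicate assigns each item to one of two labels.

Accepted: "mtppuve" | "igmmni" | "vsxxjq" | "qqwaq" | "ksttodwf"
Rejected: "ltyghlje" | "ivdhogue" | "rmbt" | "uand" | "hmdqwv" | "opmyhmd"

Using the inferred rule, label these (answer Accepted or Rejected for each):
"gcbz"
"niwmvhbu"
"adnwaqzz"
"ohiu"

Looking at the examples, the only property every 'Accepted' case has and every 'Rejected' case lacks is: has a double letter.
"gcbz": no doubled letter, fails this test → Rejected. "niwmvhbu": no doubled letter, fails this test → Rejected. "adnwaqzz": 'zz' doubled, qualifies → Accepted. "ohiu": no doubled letter, fails this test → Rejected.

Rejected, Rejected, Accepted, Rejected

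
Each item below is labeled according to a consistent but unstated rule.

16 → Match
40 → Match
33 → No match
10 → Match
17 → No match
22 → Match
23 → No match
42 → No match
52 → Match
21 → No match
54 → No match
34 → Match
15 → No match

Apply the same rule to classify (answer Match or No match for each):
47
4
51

No match, Match, No match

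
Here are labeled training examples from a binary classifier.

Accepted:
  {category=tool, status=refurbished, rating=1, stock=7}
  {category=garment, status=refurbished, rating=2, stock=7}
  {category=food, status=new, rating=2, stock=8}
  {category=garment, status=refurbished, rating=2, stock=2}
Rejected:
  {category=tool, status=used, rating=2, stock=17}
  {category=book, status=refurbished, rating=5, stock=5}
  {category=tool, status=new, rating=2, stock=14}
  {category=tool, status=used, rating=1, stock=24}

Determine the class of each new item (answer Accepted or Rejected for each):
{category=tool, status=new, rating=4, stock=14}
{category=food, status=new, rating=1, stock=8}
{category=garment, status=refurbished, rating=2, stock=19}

All 'Accepted' examples share one property — stock ≤ 8 AND rating ≤ 2 — and every 'Rejected' example lacks it.
{category=tool, status=new, rating=4, stock=14}: Rejected (stock = 14, rating = 4).
{category=food, status=new, rating=1, stock=8}: Accepted (stock = 8, rating = 1).
{category=garment, status=refurbished, rating=2, stock=19}: Rejected (stock = 19, rating = 2).

Rejected, Accepted, Rejected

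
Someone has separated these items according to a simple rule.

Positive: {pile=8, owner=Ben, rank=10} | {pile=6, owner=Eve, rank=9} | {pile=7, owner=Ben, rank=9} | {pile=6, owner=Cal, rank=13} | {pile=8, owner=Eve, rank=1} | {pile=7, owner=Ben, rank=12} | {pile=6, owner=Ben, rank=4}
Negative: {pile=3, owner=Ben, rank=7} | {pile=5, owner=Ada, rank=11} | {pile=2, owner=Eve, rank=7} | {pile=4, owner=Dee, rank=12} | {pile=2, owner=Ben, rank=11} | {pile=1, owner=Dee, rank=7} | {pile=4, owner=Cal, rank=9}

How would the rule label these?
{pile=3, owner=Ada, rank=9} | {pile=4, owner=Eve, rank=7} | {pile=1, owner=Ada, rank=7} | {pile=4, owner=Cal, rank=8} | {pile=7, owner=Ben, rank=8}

The distinguishing property — pile ≥ 6 — holds for all the 'Positive' cases and none of the 'Negative' cases.
{pile=3, owner=Ada, rank=9}: pile = 3, does not satisfy this → Negative. {pile=4, owner=Eve, rank=7}: pile = 4, does not satisfy this → Negative. {pile=1, owner=Ada, rank=7}: pile = 1, does not satisfy this → Negative. {pile=4, owner=Cal, rank=8}: pile = 4, does not satisfy this → Negative. {pile=7, owner=Ben, rank=8}: pile = 7, checks out → Positive.

Negative, Negative, Negative, Negative, Positive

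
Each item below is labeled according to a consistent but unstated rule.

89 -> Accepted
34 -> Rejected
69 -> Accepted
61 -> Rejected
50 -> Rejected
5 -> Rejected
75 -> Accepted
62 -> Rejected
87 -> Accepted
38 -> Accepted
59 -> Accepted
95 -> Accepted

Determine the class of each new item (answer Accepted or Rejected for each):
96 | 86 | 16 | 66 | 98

Accepted, Accepted, Rejected, Accepted, Accepted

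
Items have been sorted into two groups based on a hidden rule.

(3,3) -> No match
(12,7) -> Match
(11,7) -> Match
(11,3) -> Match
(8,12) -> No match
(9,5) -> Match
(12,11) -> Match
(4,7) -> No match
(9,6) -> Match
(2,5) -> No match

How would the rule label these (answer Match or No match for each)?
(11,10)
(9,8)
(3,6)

Match, Match, No match

The common property of the 'Match' items is: first > second. No 'No match' item has it.
(11,10): Match (11 > 10).
(9,8): Match (9 > 8).
(3,6): No match (3 < 6).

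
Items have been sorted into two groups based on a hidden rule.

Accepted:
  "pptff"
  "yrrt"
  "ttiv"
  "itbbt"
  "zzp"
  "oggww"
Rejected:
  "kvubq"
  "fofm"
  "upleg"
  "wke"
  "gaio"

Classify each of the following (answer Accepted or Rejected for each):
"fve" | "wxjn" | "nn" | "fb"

Rejected, Rejected, Accepted, Rejected

One predicate separates the groups cleanly: has a double letter.
"fve" — no doubled letter, hence Rejected.
"wxjn" — no doubled letter, hence Rejected.
"nn" — 'nn' doubled, hence Accepted.
"fb" — no doubled letter, hence Rejected.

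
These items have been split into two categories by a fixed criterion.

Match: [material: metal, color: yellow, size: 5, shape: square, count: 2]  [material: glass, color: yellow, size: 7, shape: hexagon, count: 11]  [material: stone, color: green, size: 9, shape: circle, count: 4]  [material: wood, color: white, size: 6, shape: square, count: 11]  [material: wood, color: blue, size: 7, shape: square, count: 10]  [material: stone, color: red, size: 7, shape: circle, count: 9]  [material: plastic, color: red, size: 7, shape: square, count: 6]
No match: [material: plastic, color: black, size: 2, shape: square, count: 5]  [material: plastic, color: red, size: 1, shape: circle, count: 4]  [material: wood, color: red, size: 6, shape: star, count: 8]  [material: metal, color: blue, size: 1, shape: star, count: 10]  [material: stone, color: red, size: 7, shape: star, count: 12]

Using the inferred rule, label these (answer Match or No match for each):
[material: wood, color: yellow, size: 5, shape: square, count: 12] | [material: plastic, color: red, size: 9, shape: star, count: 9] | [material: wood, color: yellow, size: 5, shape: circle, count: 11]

The simplest hypothesis consistent with all the labels is: shape is not star AND size ≥ 5.
[material: wood, color: yellow, size: 5, shape: square, count: 12]: Match (shape is square, size = 5).
[material: plastic, color: red, size: 9, shape: star, count: 9]: No match (shape is star, size = 9).
[material: wood, color: yellow, size: 5, shape: circle, count: 11]: Match (shape is circle, size = 5).

Match, No match, Match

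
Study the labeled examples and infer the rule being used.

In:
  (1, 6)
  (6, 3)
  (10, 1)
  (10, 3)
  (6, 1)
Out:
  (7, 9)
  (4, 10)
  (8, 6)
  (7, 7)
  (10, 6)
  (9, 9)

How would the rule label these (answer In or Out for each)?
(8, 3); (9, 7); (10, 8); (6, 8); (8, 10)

A rule that fits every label: sum is odd — true of each 'In' example, false of each 'Out' one.

In, Out, Out, Out, Out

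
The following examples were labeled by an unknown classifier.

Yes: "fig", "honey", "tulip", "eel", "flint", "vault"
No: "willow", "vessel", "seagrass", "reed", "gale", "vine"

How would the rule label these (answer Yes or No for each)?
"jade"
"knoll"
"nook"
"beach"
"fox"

All 'Yes' examples share one property — odd length — and every 'No' example lacks it.

No, Yes, No, Yes, Yes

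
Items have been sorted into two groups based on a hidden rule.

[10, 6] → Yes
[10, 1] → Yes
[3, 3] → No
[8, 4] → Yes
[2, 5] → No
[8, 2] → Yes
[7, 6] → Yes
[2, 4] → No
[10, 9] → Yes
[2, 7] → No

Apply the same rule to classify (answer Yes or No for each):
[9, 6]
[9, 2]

Yes, Yes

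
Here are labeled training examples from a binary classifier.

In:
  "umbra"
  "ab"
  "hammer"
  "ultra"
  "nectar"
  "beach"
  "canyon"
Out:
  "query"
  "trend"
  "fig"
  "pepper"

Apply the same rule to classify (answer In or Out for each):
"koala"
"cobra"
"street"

Rule: contains 'a'. This holds for each 'In' example and fails for each 'Out' one.

In, In, Out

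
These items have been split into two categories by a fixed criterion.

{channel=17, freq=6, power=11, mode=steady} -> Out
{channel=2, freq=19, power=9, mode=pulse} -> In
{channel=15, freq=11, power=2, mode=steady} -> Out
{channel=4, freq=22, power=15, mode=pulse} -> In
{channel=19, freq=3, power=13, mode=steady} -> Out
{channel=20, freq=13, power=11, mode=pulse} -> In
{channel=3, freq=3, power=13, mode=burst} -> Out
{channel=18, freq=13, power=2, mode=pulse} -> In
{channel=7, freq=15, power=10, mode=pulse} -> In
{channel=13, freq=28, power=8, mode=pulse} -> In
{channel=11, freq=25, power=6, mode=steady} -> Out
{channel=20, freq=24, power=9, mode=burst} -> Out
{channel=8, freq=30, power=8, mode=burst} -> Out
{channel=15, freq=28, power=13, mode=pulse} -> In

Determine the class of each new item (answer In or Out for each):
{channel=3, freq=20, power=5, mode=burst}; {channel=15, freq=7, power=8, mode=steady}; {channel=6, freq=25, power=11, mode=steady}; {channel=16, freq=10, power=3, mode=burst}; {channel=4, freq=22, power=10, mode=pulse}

The simplest hypothesis consistent with all the labels is: mode is pulse.
{channel=3, freq=20, power=5, mode=burst}: mode is burst — doesn't qualify, so Out. {channel=15, freq=7, power=8, mode=steady}: mode is steady — doesn't qualify, so Out. {channel=6, freq=25, power=11, mode=steady}: mode is steady — doesn't qualify, so Out. {channel=16, freq=10, power=3, mode=burst}: mode is burst — doesn't qualify, so Out. {channel=4, freq=22, power=10, mode=pulse}: mode is pulse — fits, so In.

Out, Out, Out, Out, In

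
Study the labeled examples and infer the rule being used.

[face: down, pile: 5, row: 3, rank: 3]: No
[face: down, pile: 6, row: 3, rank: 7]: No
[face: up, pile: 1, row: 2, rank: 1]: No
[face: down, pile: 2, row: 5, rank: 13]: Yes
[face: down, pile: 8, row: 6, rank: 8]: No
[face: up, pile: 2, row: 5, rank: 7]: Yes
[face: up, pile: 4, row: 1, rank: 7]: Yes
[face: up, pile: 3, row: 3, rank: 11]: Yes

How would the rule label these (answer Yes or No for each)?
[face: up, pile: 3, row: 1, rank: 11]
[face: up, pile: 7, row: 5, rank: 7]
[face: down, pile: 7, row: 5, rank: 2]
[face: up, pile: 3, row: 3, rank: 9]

The common property of the 'Yes' items is: pile ≥ 2 AND pile ≤ 4. No 'No' item has it.
[face: up, pile: 3, row: 1, rank: 11] → pile = 3 → Yes. [face: up, pile: 7, row: 5, rank: 7] → pile = 7 → No. [face: down, pile: 7, row: 5, rank: 2] → pile = 7 → No. [face: up, pile: 3, row: 3, rank: 9] → pile = 3 → Yes.

Yes, No, No, Yes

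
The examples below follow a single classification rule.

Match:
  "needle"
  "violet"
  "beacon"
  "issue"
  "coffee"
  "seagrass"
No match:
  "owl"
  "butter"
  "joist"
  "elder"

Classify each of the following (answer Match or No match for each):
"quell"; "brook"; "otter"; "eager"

No match, No match, No match, Match

The classifier is using: has ≥ 3 vowels.
"quell" → 2 vowels → No match. "brook" → 2 vowels → No match. "otter" → 2 vowels → No match. "eager" → 3 vowels → Match.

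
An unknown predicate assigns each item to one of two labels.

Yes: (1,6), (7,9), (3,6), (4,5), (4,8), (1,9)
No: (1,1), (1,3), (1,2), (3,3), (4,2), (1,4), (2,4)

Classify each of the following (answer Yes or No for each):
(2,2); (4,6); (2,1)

A rule that fits every label: sum ≥ 7 — true of each 'Yes' example, false of each 'No' one.
No: (2,2), since 2+2 = 4.
Yes: (4,6), since 4+6 = 10.
No: (2,1), since 2+1 = 3.

No, Yes, No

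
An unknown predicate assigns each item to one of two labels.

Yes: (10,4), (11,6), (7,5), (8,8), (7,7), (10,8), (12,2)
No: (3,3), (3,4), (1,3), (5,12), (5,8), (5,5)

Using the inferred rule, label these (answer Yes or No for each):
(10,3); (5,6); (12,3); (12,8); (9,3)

Yes, No, Yes, Yes, Yes

The pattern is that an item is 'Yes' exactly when: first ≥ 6.
(10,3) → first 10 → Yes. (5,6) → first 5 → No. (12,3) → first 12 → Yes. (12,8) → first 12 → Yes. (9,3) → first 9 → Yes.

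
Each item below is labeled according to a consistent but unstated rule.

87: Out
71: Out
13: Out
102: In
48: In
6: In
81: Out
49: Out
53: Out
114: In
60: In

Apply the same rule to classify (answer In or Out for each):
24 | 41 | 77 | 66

The simplest hypothesis consistent with all the labels is: even.
24: 24 is even — fits, so In. 41: 41 is odd — fails this test, so Out. 77: 77 is odd — fails this test, so Out. 66: 66 is even — fits, so In.

In, Out, Out, In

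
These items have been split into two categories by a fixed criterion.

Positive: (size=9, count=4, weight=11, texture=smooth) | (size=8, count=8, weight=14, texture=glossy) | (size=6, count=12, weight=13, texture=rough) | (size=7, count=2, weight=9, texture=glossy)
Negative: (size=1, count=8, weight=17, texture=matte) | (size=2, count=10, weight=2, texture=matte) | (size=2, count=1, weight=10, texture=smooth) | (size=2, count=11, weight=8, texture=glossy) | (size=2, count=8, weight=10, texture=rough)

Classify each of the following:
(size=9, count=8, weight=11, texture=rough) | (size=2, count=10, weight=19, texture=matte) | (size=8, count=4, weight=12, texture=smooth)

Positive, Negative, Positive

The pattern is that an item is 'Positive' exactly when: size ≥ 6.
(size=9, count=8, weight=11, texture=rough): Positive (size = 9).
(size=2, count=10, weight=19, texture=matte): Negative (size = 2).
(size=8, count=4, weight=12, texture=smooth): Positive (size = 8).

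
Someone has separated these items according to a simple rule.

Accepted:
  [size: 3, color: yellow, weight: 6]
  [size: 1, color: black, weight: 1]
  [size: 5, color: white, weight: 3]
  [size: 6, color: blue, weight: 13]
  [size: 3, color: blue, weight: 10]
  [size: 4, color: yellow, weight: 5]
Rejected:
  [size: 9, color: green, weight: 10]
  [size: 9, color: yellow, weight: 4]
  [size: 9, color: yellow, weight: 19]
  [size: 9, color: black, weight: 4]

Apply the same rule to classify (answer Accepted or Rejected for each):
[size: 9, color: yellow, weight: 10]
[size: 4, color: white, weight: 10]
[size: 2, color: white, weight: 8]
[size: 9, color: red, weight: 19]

Rejected, Accepted, Accepted, Rejected

The rule appears to be: size ≤ 6.
[size: 9, color: yellow, weight: 10] — size = 9, hence Rejected.
[size: 4, color: white, weight: 10] — size = 4, hence Accepted.
[size: 2, color: white, weight: 8] — size = 2, hence Accepted.
[size: 9, color: red, weight: 19] — size = 9, hence Rejected.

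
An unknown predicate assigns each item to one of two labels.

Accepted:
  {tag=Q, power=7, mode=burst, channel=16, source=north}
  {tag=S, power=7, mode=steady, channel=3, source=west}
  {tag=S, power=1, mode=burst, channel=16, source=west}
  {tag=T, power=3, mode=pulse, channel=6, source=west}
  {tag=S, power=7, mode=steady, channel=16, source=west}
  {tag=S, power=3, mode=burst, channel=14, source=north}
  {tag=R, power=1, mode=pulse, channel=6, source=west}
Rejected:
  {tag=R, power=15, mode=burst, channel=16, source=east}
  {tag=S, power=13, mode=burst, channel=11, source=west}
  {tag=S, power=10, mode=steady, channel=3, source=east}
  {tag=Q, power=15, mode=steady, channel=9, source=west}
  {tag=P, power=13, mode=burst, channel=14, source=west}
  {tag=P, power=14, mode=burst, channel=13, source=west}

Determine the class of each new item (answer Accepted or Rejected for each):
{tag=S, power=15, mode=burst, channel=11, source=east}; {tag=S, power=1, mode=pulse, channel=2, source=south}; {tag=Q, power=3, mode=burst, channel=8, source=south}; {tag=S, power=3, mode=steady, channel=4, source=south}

Rejected, Accepted, Accepted, Accepted

The distinguishing property — power ≤ 7 — holds for all the 'Accepted' cases and none of the 'Rejected' cases.
{tag=S, power=15, mode=burst, channel=11, source=east}: power = 15, does not pass → Rejected.
{tag=S, power=1, mode=pulse, channel=2, source=south}: power = 1, passes → Accepted.
{tag=Q, power=3, mode=burst, channel=8, source=south}: power = 3, passes → Accepted.
{tag=S, power=3, mode=steady, channel=4, source=south}: power = 3, passes → Accepted.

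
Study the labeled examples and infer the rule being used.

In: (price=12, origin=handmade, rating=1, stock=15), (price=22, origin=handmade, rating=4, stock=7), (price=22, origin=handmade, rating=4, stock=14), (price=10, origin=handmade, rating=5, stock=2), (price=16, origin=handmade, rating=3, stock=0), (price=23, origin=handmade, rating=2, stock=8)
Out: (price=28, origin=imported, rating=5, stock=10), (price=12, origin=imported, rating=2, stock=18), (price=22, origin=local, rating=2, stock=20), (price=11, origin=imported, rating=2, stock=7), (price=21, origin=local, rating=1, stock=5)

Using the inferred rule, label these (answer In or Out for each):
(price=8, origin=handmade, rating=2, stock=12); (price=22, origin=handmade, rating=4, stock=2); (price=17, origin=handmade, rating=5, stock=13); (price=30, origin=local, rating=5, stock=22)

In, In, In, Out

Rule: origin is handmade. This holds for each 'In' example and fails for each 'Out' one.
(price=8, origin=handmade, rating=2, stock=12): origin is handmade — qualifies, so In. (price=22, origin=handmade, rating=4, stock=2): origin is handmade — qualifies, so In. (price=17, origin=handmade, rating=5, stock=13): origin is handmade — qualifies, so In. (price=30, origin=local, rating=5, stock=22): origin is local — fails the rule, so Out.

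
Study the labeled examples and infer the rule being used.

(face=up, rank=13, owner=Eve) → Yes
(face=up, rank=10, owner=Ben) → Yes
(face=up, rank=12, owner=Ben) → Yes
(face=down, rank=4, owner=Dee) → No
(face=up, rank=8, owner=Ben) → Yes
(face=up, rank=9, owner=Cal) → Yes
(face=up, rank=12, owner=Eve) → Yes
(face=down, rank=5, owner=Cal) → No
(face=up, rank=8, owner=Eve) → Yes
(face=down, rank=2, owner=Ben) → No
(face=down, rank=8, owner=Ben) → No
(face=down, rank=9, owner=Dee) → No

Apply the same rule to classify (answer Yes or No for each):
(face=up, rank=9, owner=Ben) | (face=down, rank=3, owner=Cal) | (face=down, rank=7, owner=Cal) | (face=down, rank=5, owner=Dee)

Yes, No, No, No

All 'Yes' examples share one property — face is up — and every 'No' example lacks it.
Yes: (face=up, rank=9, owner=Ben), since face is up. No: (face=down, rank=3, owner=Cal), since face is down. No: (face=down, rank=7, owner=Cal), since face is down. No: (face=down, rank=5, owner=Dee), since face is down.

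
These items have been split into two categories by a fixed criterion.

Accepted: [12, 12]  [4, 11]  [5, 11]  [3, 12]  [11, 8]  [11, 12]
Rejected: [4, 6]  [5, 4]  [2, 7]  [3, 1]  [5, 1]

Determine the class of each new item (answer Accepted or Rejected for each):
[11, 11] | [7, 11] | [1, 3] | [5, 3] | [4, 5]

Accepted, Accepted, Rejected, Rejected, Rejected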